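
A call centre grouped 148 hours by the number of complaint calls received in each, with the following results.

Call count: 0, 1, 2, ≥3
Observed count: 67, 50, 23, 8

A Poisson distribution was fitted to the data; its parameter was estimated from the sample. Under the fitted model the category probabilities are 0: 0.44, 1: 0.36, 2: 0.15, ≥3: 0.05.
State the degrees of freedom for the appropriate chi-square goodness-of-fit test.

2

There are k = 4 categories and 1 parameter estimated from the data, so df = 4 − 1 − 1 = 2.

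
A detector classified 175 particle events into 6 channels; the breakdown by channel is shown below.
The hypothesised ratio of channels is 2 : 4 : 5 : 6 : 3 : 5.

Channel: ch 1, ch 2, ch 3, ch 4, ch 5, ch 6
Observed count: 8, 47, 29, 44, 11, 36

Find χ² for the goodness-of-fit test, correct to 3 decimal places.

Ratio total = 25. Expected counts: 175×2/25 = 14, 175×4/25 = 28, 175×5/25 = 35, 175×6/25 = 42, 175×3/25 = 21, 175×5/25 = 35.
χ² = (8−14)²/14 + (47−28)²/28 + (29−35)²/35 + (44−42)²/42 + (11−21)²/21 + (36−35)²/35
   = 2.5714 + 12.8929 + 1.0286 + 0.0952 + 4.7619 + 0.0286
Sum = 21.379

21.379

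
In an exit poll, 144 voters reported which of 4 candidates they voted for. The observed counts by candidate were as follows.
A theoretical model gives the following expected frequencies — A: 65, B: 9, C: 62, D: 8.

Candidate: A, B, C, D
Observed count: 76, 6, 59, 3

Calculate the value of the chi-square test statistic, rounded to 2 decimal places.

A: (76 − 65)²/65 = 121/65 = 1.862
B: (6 − 9)²/9 = 9/9 = 1.000
C: (59 − 62)²/62 = 9/62 = 0.145
D: (3 − 8)²/8 = 25/8 = 3.125
Sum = 6.13

6.13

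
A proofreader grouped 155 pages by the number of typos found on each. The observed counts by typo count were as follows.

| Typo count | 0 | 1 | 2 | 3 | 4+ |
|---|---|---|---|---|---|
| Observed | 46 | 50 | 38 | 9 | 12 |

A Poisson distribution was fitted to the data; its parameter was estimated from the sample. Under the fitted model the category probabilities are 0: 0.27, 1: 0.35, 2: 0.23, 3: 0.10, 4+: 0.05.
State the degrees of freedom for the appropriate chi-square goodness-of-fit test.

There are k = 5 categories and 1 parameter estimated from the data, so df = 5 − 1 − 1 = 3.

3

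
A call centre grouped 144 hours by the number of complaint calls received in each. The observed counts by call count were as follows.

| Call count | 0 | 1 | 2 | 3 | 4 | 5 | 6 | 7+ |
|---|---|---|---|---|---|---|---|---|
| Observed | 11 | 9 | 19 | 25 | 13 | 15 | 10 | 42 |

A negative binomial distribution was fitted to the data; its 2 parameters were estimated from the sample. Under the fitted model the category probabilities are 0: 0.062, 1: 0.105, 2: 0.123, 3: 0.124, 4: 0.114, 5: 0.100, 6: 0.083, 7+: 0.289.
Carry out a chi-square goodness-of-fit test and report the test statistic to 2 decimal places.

6.97

Expected counts E_i = n·p_i: 144×0.062 = 8.928, 144×0.105 = 15.12, 144×0.123 = 17.712, 144×0.124 = 17.856, 144×0.114 = 16.416, 144×0.100 = 14.4, 144×0.083 = 11.952, 144×0.289 = 41.616.
cat         O        E   (O−E)²/E
0          11    8.928      0.481
1           9    15.12      2.477
2          19   17.712      0.094
3          25   17.856      2.858
4          13   16.416      0.711
5          15     14.4      0.025
6          10   11.952      0.319
7+         42   41.616      0.004
Sum = 6.97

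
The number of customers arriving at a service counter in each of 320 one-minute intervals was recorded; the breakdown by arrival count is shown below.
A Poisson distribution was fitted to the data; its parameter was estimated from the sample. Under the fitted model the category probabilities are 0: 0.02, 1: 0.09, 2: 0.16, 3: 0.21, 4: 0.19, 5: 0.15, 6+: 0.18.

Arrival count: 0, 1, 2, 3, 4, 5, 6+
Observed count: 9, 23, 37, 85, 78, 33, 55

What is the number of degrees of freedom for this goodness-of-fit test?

There are k = 7 categories and 1 parameter estimated from the data, so df = 7 − 1 − 1 = 5.

5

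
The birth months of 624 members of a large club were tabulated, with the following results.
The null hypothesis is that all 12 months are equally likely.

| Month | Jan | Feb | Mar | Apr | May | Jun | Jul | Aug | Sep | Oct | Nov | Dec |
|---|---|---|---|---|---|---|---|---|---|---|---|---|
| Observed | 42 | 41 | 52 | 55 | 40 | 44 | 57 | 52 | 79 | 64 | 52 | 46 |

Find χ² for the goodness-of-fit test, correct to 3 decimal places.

Under H₀ each category has probability 1/12, so each expected count is 624/12 = 52.
cat         O        E   (O−E)²/E
Jan        42       52     1.9231
Feb        41       52     2.3269
Mar        52       52     0.0000
Apr        55       52     0.1731
May        40       52     2.7692
Jun        44       52     1.2308
Jul        57       52     0.4808
Aug        52       52     0.0000
Sep        79       52    14.0192
Oct        64       52     2.7692
Nov        52       52     0.0000
Dec        46       52     0.6923
Sum = 26.385

26.385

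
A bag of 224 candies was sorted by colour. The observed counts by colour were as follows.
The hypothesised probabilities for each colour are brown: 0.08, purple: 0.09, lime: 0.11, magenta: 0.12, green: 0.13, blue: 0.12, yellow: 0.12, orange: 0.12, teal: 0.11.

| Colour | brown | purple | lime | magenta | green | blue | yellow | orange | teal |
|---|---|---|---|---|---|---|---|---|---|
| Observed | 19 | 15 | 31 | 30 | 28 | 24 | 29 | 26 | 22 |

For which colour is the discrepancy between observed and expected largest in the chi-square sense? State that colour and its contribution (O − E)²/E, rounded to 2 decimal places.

Expected counts E_i = n·p_i: 224×0.08 = 17.92, 224×0.09 = 20.16, 224×0.11 = 24.64, 224×0.12 = 26.88, 224×0.13 = 29.12, 224×0.12 = 26.88, 224×0.12 = 26.88, 224×0.12 = 26.88, 224×0.11 = 24.64.
cat          O        E   (O−E)²/E
brown       19    17.92      0.065
purple      15    20.16      1.321
lime        31    24.64      1.642
magenta     30    26.88      0.362
green       28    29.12      0.043
blue        24    26.88      0.309
yellow      29    26.88      0.167
orange      26    26.88      0.029
teal        22    24.64      0.283
The largest term is for lime: 1.64.

lime, 1.64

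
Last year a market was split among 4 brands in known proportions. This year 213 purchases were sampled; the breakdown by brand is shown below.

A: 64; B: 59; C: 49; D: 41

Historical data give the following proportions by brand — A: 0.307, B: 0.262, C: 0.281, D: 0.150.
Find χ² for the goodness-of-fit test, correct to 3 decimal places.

4.744

Expected counts E_i = n·p_i: 213×0.307 = 65.391, 213×0.262 = 55.806, 213×0.281 = 59.853, 213×0.150 = 31.95.
A: (64 − 65.391)²/65.391 = 1.934881/65.391 = 0.0296
B: (59 − 55.806)²/55.806 = 10.201636/55.806 = 0.1828
C: (49 − 59.853)²/59.853 = 117.787609/59.853 = 1.9679
D: (41 − 31.95)²/31.95 = 81.9025/31.95 = 2.5635
Sum = 4.744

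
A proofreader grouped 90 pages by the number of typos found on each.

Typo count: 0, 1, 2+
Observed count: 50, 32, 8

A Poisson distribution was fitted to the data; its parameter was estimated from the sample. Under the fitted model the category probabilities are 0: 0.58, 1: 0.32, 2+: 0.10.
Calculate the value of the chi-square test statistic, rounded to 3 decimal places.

0.559

Expected counts E_i = n·p_i: 90×0.58 = 52.2, 90×0.32 = 28.8, 90×0.10 = 9.
cat         O        E   (O−E)²/E
0          50     52.2     0.0927
1          32     28.8     0.3556
2+          8        9     0.1111
Sum = 0.559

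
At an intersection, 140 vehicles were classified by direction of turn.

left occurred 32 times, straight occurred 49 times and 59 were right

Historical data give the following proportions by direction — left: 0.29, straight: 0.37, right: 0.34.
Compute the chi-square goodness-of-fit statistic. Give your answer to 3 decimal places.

4.703

Expected counts E_i = n·p_i: 140×0.29 = 40.6, 140×0.37 = 51.8, 140×0.34 = 47.6.
cat           O        E   (O−E)²/E
left         32     40.6     1.8217
straight     49     51.8     0.1514
right        59     47.6     2.7303
Sum = 4.703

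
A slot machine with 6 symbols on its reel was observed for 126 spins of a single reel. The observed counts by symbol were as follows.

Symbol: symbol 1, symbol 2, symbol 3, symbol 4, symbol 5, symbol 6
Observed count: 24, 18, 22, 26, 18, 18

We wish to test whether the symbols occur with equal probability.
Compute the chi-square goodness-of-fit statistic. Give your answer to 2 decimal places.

Under H₀ each category has probability 1/6, so each expected count is 126/6 = 21.
symbol 1: (24 − 21)²/21 = 9/21 = 0.429
symbol 2: (18 − 21)²/21 = 9/21 = 0.429
symbol 3: (22 − 21)²/21 = 1/21 = 0.048
symbol 4: (26 − 21)²/21 = 25/21 = 1.190
symbol 5: (18 − 21)²/21 = 9/21 = 0.429
symbol 6: (18 − 21)²/21 = 9/21 = 0.429
Sum = 2.95

2.95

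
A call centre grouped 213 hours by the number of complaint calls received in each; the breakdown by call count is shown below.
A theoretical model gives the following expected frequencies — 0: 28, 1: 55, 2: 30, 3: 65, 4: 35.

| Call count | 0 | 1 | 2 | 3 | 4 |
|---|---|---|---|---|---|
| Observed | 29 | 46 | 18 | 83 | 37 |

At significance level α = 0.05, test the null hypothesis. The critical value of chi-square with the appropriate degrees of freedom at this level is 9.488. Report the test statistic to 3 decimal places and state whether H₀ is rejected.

cat         O        E   (O−E)²/E
0          29       28     0.0357
1          46       55     1.4727
2          18       30     4.8000
3          83       65     4.9846
4          37       35     0.1143
Sum = 11.407
df = 4. Since 11.407 > 9.488, we reject H₀.

11.407; reject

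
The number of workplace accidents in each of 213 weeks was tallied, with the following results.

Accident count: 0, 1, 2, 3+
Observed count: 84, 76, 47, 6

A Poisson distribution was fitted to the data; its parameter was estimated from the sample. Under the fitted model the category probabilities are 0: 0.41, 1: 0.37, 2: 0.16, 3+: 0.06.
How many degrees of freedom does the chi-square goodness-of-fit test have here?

2

There are k = 4 categories and 1 parameter estimated from the data, so df = 4 − 1 − 1 = 2.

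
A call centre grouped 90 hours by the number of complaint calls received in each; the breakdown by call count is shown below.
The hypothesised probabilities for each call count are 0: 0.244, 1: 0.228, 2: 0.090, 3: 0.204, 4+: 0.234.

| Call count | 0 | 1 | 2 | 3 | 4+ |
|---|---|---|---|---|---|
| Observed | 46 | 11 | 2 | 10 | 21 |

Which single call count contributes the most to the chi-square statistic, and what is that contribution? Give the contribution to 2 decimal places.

0, 26.32

Expected counts E_i = n·p_i: 90×0.244 = 21.96, 90×0.228 = 20.52, 90×0.090 = 8.1, 90×0.204 = 18.36, 90×0.234 = 21.06.
0: (46 − 21.96)²/21.96 = 577.9216/21.96 = 26.317
1: (11 − 20.52)²/20.52 = 90.6304/20.52 = 4.417
2: (2 − 8.1)²/8.1 = 37.21/8.1 = 4.594
3: (10 − 18.36)²/18.36 = 69.8896/18.36 = 3.807
4+: (21 − 21.06)²/21.06 = 0.0036/21.06 = 0.000
The largest term is for 0: 26.32.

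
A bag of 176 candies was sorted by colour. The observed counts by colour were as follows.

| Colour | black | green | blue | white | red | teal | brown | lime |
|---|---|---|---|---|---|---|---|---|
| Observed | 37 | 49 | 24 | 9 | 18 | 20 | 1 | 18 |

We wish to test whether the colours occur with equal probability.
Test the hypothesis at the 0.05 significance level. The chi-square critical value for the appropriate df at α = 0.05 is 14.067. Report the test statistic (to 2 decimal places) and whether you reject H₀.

Expected count for each of the 8 categories: 176/8 = 22.
cat         O        E   (O−E)²/E
black      37       22     10.227
green      49       22     33.136
blue       24       22      0.182
white       9       22      7.682
red        18       22      0.727
teal       20       22      0.182
brown       1       22     20.045
lime       18       22      0.727
Sum = 72.91
df = 7. Since 72.91 > 14.067, we reject H₀.

72.91; reject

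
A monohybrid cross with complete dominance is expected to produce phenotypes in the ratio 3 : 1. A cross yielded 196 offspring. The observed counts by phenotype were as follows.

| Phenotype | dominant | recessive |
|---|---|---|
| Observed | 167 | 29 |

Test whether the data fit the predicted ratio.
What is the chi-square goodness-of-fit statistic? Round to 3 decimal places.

10.884

Ratio total = 4. Expected counts: 196×3/4 = 147, 196×1/4 = 49.
χ² = (167−147)²/147 + (29−49)²/49
   = 2.7211 + 8.1633
Sum = 10.884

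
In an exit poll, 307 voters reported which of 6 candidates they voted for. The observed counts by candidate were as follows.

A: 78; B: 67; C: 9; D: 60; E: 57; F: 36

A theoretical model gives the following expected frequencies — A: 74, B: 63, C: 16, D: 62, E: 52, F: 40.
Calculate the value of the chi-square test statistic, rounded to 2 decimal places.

A: (78 − 74)²/74 = 16/74 = 0.216
B: (67 − 63)²/63 = 16/63 = 0.254
C: (9 − 16)²/16 = 49/16 = 3.063
D: (60 − 62)²/62 = 4/62 = 0.065
E: (57 − 52)²/52 = 25/52 = 0.481
F: (36 − 40)²/40 = 16/40 = 0.400
Sum = 4.48

4.48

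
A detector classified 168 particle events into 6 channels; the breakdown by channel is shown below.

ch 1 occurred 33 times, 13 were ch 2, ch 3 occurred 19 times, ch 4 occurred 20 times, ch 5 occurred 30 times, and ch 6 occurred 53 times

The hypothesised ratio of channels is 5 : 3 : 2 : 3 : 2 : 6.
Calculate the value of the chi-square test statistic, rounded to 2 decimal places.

Ratio total = 21. Expected counts: 168×5/21 = 40, 168×3/21 = 24, 168×2/21 = 16, 168×3/21 = 24, 168×2/21 = 16, 168×6/21 = 48.
χ² = (33−40)²/40 + (13−24)²/24 + (19−16)²/16 + (20−24)²/24 + (30−16)²/16 + (53−48)²/48
   = 1.225 + 5.042 + 0.563 + 0.667 + 12.250 + 0.521
Sum = 20.27

20.27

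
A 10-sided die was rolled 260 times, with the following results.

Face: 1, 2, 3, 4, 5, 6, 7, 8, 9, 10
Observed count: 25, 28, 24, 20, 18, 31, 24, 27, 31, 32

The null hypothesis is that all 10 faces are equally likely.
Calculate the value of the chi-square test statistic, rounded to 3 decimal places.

Expected count for each of the 10 categories: 260/10 = 26.
1: (25 − 26)²/26 = 1/26 = 0.0385
2: (28 − 26)²/26 = 4/26 = 0.1538
3: (24 − 26)²/26 = 4/26 = 0.1538
4: (20 − 26)²/26 = 36/26 = 1.3846
5: (18 − 26)²/26 = 64/26 = 2.4615
6: (31 − 26)²/26 = 25/26 = 0.9615
7: (24 − 26)²/26 = 4/26 = 0.1538
8: (27 − 26)²/26 = 1/26 = 0.0385
9: (31 − 26)²/26 = 25/26 = 0.9615
10: (32 − 26)²/26 = 36/26 = 1.3846
Sum = 7.692

7.692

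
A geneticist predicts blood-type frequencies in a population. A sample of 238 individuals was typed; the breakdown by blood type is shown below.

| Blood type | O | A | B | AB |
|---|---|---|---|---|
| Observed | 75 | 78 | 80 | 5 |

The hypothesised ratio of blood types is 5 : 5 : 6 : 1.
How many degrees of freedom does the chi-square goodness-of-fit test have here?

3

There are k = 4 categories and no parameters were estimated from the data, so df = 4 − 1 = 3.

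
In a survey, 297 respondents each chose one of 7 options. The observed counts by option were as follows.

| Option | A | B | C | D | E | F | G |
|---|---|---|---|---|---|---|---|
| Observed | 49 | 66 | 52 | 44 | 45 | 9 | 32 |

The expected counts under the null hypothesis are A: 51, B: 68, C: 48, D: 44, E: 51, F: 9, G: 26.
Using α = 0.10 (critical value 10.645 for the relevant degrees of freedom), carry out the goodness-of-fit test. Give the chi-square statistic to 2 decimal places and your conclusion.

χ² = (49−51)²/51 + (66−68)²/68 + (52−48)²/48 + (44−44)²/44 + (45−51)²/51 + (9−9)²/9 + (32−26)²/26
   = 0.078 + 0.059 + 0.333 + 0.000 + 0.706 + 0.000 + 1.385
Sum = 2.56
df = 6. Since 2.56 < 10.645, we do not reject H₀.

2.56; do not reject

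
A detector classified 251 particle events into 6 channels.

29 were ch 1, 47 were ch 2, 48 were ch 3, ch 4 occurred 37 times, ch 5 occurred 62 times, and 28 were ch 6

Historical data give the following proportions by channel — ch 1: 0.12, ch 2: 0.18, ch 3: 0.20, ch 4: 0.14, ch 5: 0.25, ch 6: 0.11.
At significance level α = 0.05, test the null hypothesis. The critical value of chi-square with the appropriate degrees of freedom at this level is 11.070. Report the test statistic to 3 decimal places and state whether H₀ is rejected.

0.324; do not reject

Expected counts E_i = n·p_i: 251×0.12 = 30.12, 251×0.18 = 45.18, 251×0.20 = 50.2, 251×0.14 = 35.14, 251×0.25 = 62.75, 251×0.11 = 27.61.
χ² = (29−30.12)²/30.12 + (47−45.18)²/45.18 + (48−50.2)²/50.2 + (37−35.14)²/35.14 + (62−62.75)²/62.75 + (28−27.61)²/27.61
   = 0.0416 + 0.0733 + 0.0964 + 0.0985 + 0.0090 + 0.0055
Sum = 0.324
df = 5. Since 0.324 < 11.070, we do not reject H₀.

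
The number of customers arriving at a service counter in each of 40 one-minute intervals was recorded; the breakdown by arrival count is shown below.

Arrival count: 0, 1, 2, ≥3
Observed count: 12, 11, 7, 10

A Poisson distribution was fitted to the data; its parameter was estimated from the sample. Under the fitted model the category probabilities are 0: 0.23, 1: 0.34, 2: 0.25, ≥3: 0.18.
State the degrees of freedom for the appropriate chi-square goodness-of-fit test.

There are k = 4 categories and 1 parameter estimated from the data, so df = 4 − 1 − 1 = 2.

2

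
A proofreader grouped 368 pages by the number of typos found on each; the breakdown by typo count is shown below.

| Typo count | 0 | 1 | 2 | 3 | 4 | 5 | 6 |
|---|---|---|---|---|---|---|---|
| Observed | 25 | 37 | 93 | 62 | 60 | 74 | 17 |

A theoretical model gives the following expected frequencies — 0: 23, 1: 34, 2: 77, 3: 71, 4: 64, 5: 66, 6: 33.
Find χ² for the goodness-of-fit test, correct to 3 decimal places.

13.881

cat         O        E   (O−E)²/E
0          25       23     0.1739
1          37       34     0.2647
2          93       77     3.3247
3          62       71     1.1408
4          60       64     0.2500
5          74       66     0.9697
6          17       33     7.7576
Sum = 13.881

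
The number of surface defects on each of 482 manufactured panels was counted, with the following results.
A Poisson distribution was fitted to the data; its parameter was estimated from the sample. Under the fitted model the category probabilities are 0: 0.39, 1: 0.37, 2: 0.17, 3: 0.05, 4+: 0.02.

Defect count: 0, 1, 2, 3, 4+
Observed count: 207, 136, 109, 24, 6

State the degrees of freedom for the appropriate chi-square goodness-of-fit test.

3

There are k = 5 categories and 1 parameter estimated from the data, so df = 5 − 1 − 1 = 3.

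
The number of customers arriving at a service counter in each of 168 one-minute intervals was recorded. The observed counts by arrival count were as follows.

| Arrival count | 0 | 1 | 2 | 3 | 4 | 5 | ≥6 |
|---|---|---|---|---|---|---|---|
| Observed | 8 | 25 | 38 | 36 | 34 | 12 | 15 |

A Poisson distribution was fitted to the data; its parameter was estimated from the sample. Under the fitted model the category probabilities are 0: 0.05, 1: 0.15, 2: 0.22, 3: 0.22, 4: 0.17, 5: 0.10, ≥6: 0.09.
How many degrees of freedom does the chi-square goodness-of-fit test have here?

There are k = 7 categories and 1 parameter estimated from the data, so df = 7 − 1 − 1 = 5.

5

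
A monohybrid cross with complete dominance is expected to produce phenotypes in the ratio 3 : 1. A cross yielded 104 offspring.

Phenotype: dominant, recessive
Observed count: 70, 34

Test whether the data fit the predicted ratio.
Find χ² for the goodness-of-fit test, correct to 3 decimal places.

Ratio total = 4. Expected counts: 104×3/4 = 78, 104×1/4 = 26.
dominant: (70 − 78)²/78 = 64/78 = 0.8205
recessive: (34 − 26)²/26 = 64/26 = 2.4615
Sum = 3.282

3.282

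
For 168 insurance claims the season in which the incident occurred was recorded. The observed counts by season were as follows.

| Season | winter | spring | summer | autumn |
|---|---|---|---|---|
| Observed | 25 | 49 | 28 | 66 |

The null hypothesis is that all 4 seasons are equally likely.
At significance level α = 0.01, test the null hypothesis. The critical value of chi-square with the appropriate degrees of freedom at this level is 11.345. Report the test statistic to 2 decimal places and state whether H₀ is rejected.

Under H₀ each category has probability 1/4, so each expected count is 168/4 = 42.
χ² = (25−42)²/42 + (49−42)²/42 + (28−42)²/42 + (66−42)²/42
   = 6.881 + 1.167 + 4.667 + 13.714
Sum = 26.43
df = 3. Since 26.43 > 11.345, we reject H₀.

26.43; reject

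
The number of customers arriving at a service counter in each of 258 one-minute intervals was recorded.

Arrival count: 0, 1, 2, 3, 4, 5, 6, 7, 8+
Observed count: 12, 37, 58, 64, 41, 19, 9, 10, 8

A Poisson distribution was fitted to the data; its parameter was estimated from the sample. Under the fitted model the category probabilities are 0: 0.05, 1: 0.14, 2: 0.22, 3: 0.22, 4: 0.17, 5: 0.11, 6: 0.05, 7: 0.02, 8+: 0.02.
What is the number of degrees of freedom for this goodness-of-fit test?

There are k = 9 categories and 1 parameter estimated from the data, so df = 9 − 1 − 1 = 7.

7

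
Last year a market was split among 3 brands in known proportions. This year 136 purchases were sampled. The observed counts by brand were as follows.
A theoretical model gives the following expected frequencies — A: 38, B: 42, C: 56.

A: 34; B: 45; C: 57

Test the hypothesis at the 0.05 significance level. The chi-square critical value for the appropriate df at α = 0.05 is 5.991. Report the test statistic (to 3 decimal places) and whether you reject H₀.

cat         O        E   (O−E)²/E
A          34       38     0.4211
B          45       42     0.2143
C          57       56     0.0179
Sum = 0.653
df = 2. Since 0.653 < 5.991, we do not reject H₀.

0.653; do not reject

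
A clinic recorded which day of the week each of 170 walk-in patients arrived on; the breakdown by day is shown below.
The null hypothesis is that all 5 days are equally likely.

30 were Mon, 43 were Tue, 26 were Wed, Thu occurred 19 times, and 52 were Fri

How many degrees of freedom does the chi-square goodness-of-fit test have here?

4

There are k = 5 categories and no parameters were estimated from the data, so df = 5 − 1 = 4.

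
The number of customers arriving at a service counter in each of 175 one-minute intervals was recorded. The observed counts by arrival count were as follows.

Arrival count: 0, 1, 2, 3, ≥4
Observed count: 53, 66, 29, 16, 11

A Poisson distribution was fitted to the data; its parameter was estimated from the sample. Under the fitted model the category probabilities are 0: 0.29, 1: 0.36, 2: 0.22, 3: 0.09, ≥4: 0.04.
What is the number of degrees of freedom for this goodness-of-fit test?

3

There are k = 5 categories and 1 parameter estimated from the data, so df = 5 − 1 − 1 = 3.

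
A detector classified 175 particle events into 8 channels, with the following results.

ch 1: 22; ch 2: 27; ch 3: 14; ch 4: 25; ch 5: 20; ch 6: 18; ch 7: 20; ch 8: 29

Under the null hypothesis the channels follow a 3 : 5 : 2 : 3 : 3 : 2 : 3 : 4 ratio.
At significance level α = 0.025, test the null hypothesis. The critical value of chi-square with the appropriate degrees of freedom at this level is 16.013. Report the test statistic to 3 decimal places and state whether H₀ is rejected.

3.912; do not reject

Ratio total = 25. Expected counts: 175×3/25 = 21, 175×5/25 = 35, 175×2/25 = 14, 175×3/25 = 21, 175×3/25 = 21, 175×2/25 = 14, 175×3/25 = 21, 175×4/25 = 28.
χ² = (22−21)²/21 + (27−35)²/35 + (14−14)²/14 + (25−21)²/21 + (20−21)²/21 + (18−14)²/14 + (20−21)²/21 + (29−28)²/28
   = 0.0476 + 1.8286 + 0.0000 + 0.7619 + 0.0476 + 1.1429 + 0.0476 + 0.0357
Sum = 3.912
df = 7. Since 3.912 < 16.013, we do not reject H₀.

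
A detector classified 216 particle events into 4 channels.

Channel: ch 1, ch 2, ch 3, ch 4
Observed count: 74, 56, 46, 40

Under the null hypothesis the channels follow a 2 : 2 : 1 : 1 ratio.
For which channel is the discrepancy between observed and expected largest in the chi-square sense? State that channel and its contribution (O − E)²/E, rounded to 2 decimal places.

ch 2, 3.56

Ratio total = 6. Expected counts: 216×2/6 = 72, 216×2/6 = 72, 216×1/6 = 36, 216×1/6 = 36.
ch 1: (74 − 72)²/72 = 4/72 = 0.056
ch 2: (56 − 72)²/72 = 256/72 = 3.556
ch 3: (46 − 36)²/36 = 100/36 = 2.778
ch 4: (40 − 36)²/36 = 16/36 = 0.444
The largest term is for ch 2: 3.56.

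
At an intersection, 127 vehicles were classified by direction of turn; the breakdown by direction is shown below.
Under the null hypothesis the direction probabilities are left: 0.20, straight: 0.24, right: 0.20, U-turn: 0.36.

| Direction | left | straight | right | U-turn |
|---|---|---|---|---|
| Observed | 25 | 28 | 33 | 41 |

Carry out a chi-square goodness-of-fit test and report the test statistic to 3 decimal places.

2.969

Expected counts E_i = n·p_i: 127×0.20 = 25.4, 127×0.24 = 30.48, 127×0.20 = 25.4, 127×0.36 = 45.72.
left: (25 − 25.4)²/25.4 = 0.16/25.4 = 0.0063
straight: (28 − 30.48)²/30.48 = 6.1504/30.48 = 0.2018
right: (33 − 25.4)²/25.4 = 57.76/25.4 = 2.2740
U-turn: (41 − 45.72)²/45.72 = 22.2784/45.72 = 0.4873
Sum = 2.969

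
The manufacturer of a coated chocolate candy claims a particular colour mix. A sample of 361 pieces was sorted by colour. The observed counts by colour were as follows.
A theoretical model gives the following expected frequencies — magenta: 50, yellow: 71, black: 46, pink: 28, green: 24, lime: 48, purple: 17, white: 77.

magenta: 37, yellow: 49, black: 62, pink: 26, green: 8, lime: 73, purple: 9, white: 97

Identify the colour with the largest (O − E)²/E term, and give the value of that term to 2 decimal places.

magenta: (37 − 50)²/50 = 169/50 = 3.380
yellow: (49 − 71)²/71 = 484/71 = 6.817
black: (62 − 46)²/46 = 256/46 = 5.565
pink: (26 − 28)²/28 = 4/28 = 0.143
green: (8 − 24)²/24 = 256/24 = 10.667
lime: (73 − 48)²/48 = 625/48 = 13.021
purple: (9 − 17)²/17 = 64/17 = 3.765
white: (97 − 77)²/77 = 400/77 = 5.195
The largest term is for lime: 13.02.

lime, 13.02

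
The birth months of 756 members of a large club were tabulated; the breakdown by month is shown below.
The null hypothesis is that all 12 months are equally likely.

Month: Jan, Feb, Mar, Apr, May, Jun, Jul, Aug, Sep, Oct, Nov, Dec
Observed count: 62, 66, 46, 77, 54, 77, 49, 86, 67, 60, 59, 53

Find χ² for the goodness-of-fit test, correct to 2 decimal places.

26.00

Under H₀ each category has probability 1/12, so each expected count is 756/12 = 63.
cat         O        E   (O−E)²/E
Jan        62       63      0.016
Feb        66       63      0.143
Mar        46       63      4.587
Apr        77       63      3.111
May        54       63      1.286
Jun        77       63      3.111
Jul        49       63      3.111
Aug        86       63      8.397
Sep        67       63      0.254
Oct        60       63      0.143
Nov        59       63      0.254
Dec        53       63      1.587
Sum = 26.00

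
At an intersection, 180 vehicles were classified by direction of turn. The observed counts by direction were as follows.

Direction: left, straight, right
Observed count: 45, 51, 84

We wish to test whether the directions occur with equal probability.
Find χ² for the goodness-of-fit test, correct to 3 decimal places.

Expected count for each of the 3 categories: 180/3 = 60.
cat           O        E   (O−E)²/E
left         45       60     3.7500
straight     51       60     1.3500
right        84       60     9.6000
Sum = 14.700

14.700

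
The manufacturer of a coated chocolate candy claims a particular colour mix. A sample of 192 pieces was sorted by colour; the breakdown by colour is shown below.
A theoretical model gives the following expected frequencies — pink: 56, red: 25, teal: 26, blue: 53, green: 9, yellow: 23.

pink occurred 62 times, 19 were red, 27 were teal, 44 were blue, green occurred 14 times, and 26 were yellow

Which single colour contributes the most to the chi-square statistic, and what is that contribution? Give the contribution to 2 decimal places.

χ² = (62−56)²/56 + (19−25)²/25 + (27−26)²/26 + (44−53)²/53 + (14−9)²/9 + (26−23)²/23
   = 0.643 + 1.440 + 0.038 + 1.528 + 2.778 + 0.391
The largest term is for green: 2.78.

green, 2.78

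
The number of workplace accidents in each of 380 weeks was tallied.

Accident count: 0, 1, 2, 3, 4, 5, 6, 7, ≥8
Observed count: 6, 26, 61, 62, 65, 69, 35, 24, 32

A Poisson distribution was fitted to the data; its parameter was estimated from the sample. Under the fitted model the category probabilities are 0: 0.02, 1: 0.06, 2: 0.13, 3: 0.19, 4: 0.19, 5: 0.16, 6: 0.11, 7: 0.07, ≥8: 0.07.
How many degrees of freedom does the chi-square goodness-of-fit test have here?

There are k = 9 categories and 1 parameter estimated from the data, so df = 9 − 1 − 1 = 7.

7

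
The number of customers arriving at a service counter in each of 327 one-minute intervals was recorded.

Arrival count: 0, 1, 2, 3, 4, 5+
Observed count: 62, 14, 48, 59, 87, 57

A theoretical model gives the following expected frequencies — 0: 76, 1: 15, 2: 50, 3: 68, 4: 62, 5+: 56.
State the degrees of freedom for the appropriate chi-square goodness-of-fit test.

5

There are k = 6 categories and no parameters were estimated from the data, so df = 6 − 1 = 5.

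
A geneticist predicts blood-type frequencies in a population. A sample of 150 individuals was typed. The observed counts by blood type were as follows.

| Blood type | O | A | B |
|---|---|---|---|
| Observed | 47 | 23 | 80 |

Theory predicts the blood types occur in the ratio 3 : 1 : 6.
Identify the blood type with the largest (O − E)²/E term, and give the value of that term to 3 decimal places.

Ratio total = 10. Expected counts: 150×3/10 = 45, 150×1/10 = 15, 150×6/10 = 90.
O: (47 − 45)²/45 = 4/45 = 0.0889
A: (23 − 15)²/15 = 64/15 = 4.2667
B: (80 − 90)²/90 = 100/90 = 1.1111
The largest term is for A: 4.267.

A, 4.267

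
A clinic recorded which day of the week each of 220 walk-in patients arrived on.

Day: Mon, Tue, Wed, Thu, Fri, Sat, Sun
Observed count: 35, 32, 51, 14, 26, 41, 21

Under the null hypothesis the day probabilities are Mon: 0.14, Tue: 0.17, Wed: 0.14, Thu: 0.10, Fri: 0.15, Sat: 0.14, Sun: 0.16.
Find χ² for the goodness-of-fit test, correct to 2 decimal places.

Expected counts E_i = n·p_i: 220×0.14 = 30.8, 220×0.17 = 37.4, 220×0.14 = 30.8, 220×0.10 = 22, 220×0.15 = 33, 220×0.14 = 30.8, 220×0.16 = 35.2.
cat         O        E   (O−E)²/E
Mon        35     30.8      0.573
Tue        32     37.4      0.780
Wed        51     30.8     13.248
Thu        14       22      2.909
Fri        26       33      1.485
Sat        41     30.8      3.378
Sun        21     35.2      5.728
Sum = 28.10

28.10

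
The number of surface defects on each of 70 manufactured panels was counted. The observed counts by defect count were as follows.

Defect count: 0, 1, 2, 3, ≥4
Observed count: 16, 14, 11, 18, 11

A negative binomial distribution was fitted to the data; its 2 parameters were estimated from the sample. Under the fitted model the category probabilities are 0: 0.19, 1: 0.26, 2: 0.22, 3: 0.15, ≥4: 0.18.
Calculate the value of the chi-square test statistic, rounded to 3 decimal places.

8.335

Expected counts E_i = n·p_i: 70×0.19 = 13.3, 70×0.26 = 18.2, 70×0.22 = 15.4, 70×0.15 = 10.5, 70×0.18 = 12.6.
cat         O        E   (O−E)²/E
0          16     13.3     0.5481
1          14     18.2     0.9692
2          11     15.4     1.2571
3          18     10.5     5.3571
≥4         11     12.6     0.2032
Sum = 8.335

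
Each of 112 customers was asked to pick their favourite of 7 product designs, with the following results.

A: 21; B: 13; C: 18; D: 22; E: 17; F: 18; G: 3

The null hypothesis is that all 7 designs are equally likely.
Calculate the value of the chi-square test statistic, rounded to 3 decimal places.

Expected count for each of the 7 categories: 112/7 = 16.
cat         O        E   (O−E)²/E
A          21       16     1.5625
B          13       16     0.5625
C          18       16     0.2500
D          22       16     2.2500
E          17       16     0.0625
F          18       16     0.2500
G           3       16    10.5625
Sum = 15.500

15.500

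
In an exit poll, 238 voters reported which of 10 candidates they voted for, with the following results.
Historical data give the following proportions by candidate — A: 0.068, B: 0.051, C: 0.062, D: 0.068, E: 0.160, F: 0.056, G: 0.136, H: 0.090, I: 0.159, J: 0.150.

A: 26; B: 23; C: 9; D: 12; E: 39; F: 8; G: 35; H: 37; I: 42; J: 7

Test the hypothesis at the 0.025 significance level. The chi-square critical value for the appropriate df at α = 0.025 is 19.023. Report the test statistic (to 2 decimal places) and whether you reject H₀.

56.23; reject

Expected counts E_i = n·p_i: 238×0.068 = 16.184, 238×0.051 = 12.138, 238×0.062 = 14.756, 238×0.068 = 16.184, 238×0.160 = 38.08, 238×0.056 = 13.328, 238×0.136 = 32.368, 238×0.090 = 21.42, 238×0.159 = 37.842, 238×0.150 = 35.7.
χ² = (26−16.184)²/16.184 + (23−12.138)²/12.138 + (9−14.756)²/14.756 + (12−16.184)²/16.184 + (39−38.08)²/38.08 + (8−13.328)²/13.328 + (35−32.368)²/32.368 + (37−21.42)²/21.42 + (42−37.842)²/37.842 + (7−35.7)²/35.7
   = 5.954 + 9.720 + 2.245 + 1.082 + 0.022 + 2.130 + 0.214 + 11.332 + 0.457 + 23.073
Sum = 56.23
df = 9. Since 56.23 > 19.023, we reject H₀.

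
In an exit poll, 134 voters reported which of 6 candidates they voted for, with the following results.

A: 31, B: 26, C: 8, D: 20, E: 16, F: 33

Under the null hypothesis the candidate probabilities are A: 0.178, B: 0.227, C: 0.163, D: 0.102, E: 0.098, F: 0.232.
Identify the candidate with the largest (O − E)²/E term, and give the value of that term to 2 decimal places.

C, 8.77

Expected counts E_i = n·p_i: 134×0.178 = 23.852, 134×0.227 = 30.418, 134×0.163 = 21.842, 134×0.102 = 13.668, 134×0.098 = 13.132, 134×0.232 = 31.088.
A: (31 − 23.852)²/23.852 = 51.093904/23.852 = 2.142
B: (26 − 30.418)²/30.418 = 19.518724/30.418 = 0.642
C: (8 − 21.842)²/21.842 = 191.600964/21.842 = 8.772
D: (20 − 13.668)²/13.668 = 40.094224/13.668 = 2.933
E: (16 − 13.132)²/13.132 = 8.225424/13.132 = 0.626
F: (33 − 31.088)²/31.088 = 3.655744/31.088 = 0.118
The largest term is for C: 8.77.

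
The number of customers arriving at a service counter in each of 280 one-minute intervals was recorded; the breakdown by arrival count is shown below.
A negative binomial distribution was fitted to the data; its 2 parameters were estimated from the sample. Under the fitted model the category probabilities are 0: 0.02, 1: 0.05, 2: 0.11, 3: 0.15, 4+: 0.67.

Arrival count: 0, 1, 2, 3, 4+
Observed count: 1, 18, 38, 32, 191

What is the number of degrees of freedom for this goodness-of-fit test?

2

There are k = 5 categories and 2 parameters estimated from the data, so df = 5 − 1 − 2 = 2.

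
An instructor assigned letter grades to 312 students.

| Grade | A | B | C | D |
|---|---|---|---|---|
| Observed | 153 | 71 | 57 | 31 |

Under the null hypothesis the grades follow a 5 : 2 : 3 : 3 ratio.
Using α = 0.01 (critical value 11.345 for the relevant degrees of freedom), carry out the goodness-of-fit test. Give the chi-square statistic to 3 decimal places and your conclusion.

46.568; reject

Ratio total = 13. Expected counts: 312×5/13 = 120, 312×2/13 = 48, 312×3/13 = 72, 312×3/13 = 72.
A: (153 − 120)²/120 = 1089/120 = 9.0750
B: (71 − 48)²/48 = 529/48 = 11.0208
C: (57 − 72)²/72 = 225/72 = 3.1250
D: (31 − 72)²/72 = 1681/72 = 23.3472
Sum = 46.568
df = 3. Since 46.568 > 11.345, we reject H₀.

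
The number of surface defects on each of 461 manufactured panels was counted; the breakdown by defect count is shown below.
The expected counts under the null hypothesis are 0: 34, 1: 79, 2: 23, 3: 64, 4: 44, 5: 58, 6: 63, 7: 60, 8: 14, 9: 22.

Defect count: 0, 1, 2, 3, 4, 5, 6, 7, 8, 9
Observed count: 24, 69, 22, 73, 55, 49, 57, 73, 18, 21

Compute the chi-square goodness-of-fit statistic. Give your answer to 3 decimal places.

0: (24 − 34)²/34 = 100/34 = 2.9412
1: (69 − 79)²/79 = 100/79 = 1.2658
2: (22 − 23)²/23 = 1/23 = 0.0435
3: (73 − 64)²/64 = 81/64 = 1.2656
4: (55 − 44)²/44 = 121/44 = 2.7500
5: (49 − 58)²/58 = 81/58 = 1.3966
6: (57 − 63)²/63 = 36/63 = 0.5714
7: (73 − 60)²/60 = 169/60 = 2.8167
8: (18 − 14)²/14 = 16/14 = 1.1429
9: (21 − 22)²/22 = 1/22 = 0.0455
Sum = 14.239

14.239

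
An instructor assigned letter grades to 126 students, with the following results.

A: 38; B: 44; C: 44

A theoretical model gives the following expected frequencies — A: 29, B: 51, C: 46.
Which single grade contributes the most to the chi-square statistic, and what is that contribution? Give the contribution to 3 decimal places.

A: (38 − 29)²/29 = 81/29 = 2.7931
B: (44 − 51)²/51 = 49/51 = 0.9608
C: (44 − 46)²/46 = 4/46 = 0.0870
The largest term is for A: 2.793.

A, 2.793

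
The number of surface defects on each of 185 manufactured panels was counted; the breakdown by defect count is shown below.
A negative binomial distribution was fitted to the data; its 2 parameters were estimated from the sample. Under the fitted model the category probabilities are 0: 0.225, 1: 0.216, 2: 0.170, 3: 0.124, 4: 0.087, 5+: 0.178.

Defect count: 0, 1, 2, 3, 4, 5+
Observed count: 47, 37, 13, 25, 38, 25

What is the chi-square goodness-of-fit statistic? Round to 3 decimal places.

43.644

Expected counts E_i = n·p_i: 185×0.225 = 41.625, 185×0.216 = 39.96, 185×0.170 = 31.45, 185×0.124 = 22.94, 185×0.087 = 16.095, 185×0.178 = 32.93.
χ² = (47−41.625)²/41.625 + (37−39.96)²/39.96 + (13−31.45)²/31.45 + (25−22.94)²/22.94 + (38−16.095)²/16.095 + (25−32.93)²/32.93
   = 0.6941 + 0.2193 + 10.8236 + 0.1850 + 29.8123 + 1.9097
Sum = 43.644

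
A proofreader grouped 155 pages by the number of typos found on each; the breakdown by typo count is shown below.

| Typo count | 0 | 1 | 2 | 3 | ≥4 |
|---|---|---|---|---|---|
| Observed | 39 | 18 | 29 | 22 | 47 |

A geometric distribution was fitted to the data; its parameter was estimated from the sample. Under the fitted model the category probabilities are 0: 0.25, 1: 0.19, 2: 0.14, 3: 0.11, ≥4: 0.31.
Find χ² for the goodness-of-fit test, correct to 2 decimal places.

Expected counts E_i = n·p_i: 155×0.25 = 38.75, 155×0.19 = 29.45, 155×0.14 = 21.7, 155×0.11 = 17.05, 155×0.31 = 48.05.
cat         O        E   (O−E)²/E
0          39    38.75      0.002
1          18    29.45      4.452
2          29     21.7      2.456
3          22    17.05      1.437
≥4         47    48.05      0.023
Sum = 8.37

8.37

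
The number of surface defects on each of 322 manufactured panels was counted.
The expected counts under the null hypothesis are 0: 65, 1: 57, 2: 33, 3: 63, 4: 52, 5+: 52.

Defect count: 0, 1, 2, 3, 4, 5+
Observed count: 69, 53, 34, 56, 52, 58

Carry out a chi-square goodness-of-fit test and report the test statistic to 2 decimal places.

2.03

cat         O        E   (O−E)²/E
0          69       65      0.246
1          53       57      0.281
2          34       33      0.030
3          56       63      0.778
4          52       52      0.000
5+         58       52      0.692
Sum = 2.03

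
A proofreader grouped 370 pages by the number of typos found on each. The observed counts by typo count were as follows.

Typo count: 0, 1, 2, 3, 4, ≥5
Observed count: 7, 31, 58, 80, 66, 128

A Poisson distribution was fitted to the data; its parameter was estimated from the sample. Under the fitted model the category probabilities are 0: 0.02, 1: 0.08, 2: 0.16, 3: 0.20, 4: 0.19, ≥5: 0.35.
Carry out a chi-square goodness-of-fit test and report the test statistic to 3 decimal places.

Expected counts E_i = n·p_i: 370×0.02 = 7.4, 370×0.08 = 29.6, 370×0.16 = 59.2, 370×0.20 = 74, 370×0.19 = 70.3, 370×0.35 = 129.5.
cat         O        E   (O−E)²/E
0           7      7.4     0.0216
1          31     29.6     0.0662
2          58     59.2     0.0243
3          80       74     0.4865
4          66     70.3     0.2630
≥5        128    129.5     0.0174
Sum = 0.879

0.879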